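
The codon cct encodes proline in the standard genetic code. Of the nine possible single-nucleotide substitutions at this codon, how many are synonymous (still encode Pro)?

Position 1: none → 0 synonymous.
Position 2: none → 0 synonymous.
Position 3: CCC, CCA, CCG → 3 synonymous.
Total: 0 + 0 + 3 = 3.

3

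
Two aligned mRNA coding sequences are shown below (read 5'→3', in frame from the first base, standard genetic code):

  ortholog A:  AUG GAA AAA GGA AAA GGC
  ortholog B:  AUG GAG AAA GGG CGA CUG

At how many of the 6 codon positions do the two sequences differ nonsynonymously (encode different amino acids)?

2

Codon 1: AUG Met / AUG Met — identical.
Codon 2: GAA Glu / GAG Glu — synonymous.
Codon 3: AAA Lys / AAA Lys — identical.
Codon 4: GGA Gly / GGG Gly — synonymous.
Codon 5: AAA Lys / CGA Arg — nonsynonymous.
Codon 6: GGC Gly / CUG Leu — nonsynonymous.
Nonsynonymous differences: 2.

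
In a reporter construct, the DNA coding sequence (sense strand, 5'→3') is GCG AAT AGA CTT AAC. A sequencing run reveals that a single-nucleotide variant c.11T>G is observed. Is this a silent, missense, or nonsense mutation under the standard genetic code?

missense

Position 11 falls in codon 4: CTT → Leu.
After the substitution the codon is CGT → Arg.
Leu ≠ Arg, so this is a missense mutation.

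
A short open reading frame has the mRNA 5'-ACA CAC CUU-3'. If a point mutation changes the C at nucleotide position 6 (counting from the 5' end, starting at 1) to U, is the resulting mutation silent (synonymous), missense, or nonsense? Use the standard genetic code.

silent

Position 6 falls in codon 2: CAC → His.
After the substitution the codon is CAU → His.
Both encode His, so the change is synonymous.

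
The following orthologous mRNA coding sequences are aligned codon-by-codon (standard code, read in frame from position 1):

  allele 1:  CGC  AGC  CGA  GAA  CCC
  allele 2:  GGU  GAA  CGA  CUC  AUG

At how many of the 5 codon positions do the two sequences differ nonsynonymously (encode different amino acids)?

Codon 1: CGC Arg / GGU Gly — nonsynonymous.
Codon 2: AGC Ser / GAA Glu — nonsynonymous.
Codon 3: CGA Arg / CGA Arg — identical.
Codon 4: GAA Glu / CUC Leu — nonsynonymous.
Codon 5: CCC Pro / AUG Met — nonsynonymous.
Nonsynonymous differences: 4.

4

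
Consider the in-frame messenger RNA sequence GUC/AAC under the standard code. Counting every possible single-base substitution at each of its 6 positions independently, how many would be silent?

4

Codon 1 (GUC, Val): 3 synonymous substitutions.
Codon 2 (AAC, Asn): 1 synonymous substitution.
Total: 3 + 1 = 4.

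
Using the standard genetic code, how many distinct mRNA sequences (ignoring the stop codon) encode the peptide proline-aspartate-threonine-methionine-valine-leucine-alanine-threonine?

Pro: 4 codons.
Asp: 2 codons.
Thr: 4 codons.
Met: 1 codon.
Val: 4 codons.
Leu: 6 codons.
Ala: 4 codons.
Thr: 4 codons.
4 × 2 × 4 × 1 × 4 × 6 × 4 × 4 = 12288.

12288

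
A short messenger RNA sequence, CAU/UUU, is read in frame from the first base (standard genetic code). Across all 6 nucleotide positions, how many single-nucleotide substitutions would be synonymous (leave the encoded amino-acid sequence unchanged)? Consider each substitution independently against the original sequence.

2

Codon 1 (CAU, His): 1 synonymous substitution.
Codon 2 (UUU, Phe): 1 synonymous substitution.
Total: 1 + 1 = 2.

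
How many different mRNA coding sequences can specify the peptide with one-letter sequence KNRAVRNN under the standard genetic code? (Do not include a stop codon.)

Lys: 2 codons.
Asn: 2 codons.
Arg: 6 codons.
Ala: 4 codons.
Val: 4 codons.
Arg: 6 codons.
Asn: 2 codons.
Asn: 2 codons.
2 × 2 × 6 × 4 × 4 × 6 × 2 × 2 = 9216.

9216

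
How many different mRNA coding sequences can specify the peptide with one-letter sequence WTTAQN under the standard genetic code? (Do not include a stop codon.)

256

Trp: 1 codon.
Thr: 4 codons.
Thr: 4 codons.
Ala: 4 codons.
Gln: 2 codons.
Asn: 2 codons.
1 × 4 × 4 × 4 × 2 × 2 = 256.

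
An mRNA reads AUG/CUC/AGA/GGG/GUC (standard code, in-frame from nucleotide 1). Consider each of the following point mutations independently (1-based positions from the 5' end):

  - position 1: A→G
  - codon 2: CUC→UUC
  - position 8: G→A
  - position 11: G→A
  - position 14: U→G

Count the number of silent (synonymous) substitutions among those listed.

Codon 1: AUG (Met) → GUG (Val) — missense.
Codon 2: CUC (Leu) → UUC (Phe) — missense.
Codon 3: AGA (Arg) → AAA (Lys) — missense.
Codon 4: GGG (Gly) → GAG (Glu) — missense.
Codon 5: GUC (Val) → GGC (Gly) — missense.
Synonymous: 0 of 5.

0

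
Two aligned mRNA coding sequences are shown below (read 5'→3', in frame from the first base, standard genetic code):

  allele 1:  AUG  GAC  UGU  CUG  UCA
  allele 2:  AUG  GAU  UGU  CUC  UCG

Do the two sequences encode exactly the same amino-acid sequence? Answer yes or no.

yes

Codon 1: AUG Met / AUG Met — identical.
Codon 2: GAC Asp / GAU Asp — synonymous.
Codon 3: UGU Cys / UGU Cys — identical.
Codon 4: CUG Leu / CUC Leu — synonymous.
Codon 5: UCA Ser / UCG Ser — synonymous.
Nonsynonymous differences: 0 → same protein.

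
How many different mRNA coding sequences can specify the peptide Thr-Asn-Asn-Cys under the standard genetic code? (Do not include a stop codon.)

Thr: 4 codons.
Asn: 2 codons.
Asn: 2 codons.
Cys: 2 codons.
4 × 2 × 2 × 2 = 32.

32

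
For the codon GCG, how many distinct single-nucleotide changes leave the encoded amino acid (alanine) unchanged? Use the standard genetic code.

Position 1: none → 0 synonymous.
Position 2: none → 0 synonymous.
Position 3: GCU, GCC, GCA → 3 synonymous.
Total: 0 + 0 + 3 = 3.

3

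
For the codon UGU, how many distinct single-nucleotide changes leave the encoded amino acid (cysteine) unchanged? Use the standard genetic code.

1

Position 1: none → 0 synonymous.
Position 2: none → 0 synonymous.
Position 3: UGC → 1 synonymous.
Total: 0 + 0 + 1 = 1.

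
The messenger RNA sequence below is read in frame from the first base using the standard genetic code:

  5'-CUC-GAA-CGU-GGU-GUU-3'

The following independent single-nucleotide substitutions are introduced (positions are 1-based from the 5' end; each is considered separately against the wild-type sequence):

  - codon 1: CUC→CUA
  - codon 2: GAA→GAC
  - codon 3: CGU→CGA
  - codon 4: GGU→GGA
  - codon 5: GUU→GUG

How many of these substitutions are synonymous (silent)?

4

Codon 1: CUC (Leu) → CUA (Leu) — synonymous.
Codon 2: GAA (Glu) → GAC (Asp) — missense.
Codon 3: CGU (Arg) → CGA (Arg) — synonymous.
Codon 4: GGU (Gly) → GGA (Gly) — synonymous.
Codon 5: GUU (Val) → GUG (Val) — synonymous.
Synonymous: 4 of 5.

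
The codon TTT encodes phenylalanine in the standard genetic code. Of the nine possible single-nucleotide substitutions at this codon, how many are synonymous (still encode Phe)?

Position 1: none → 0 synonymous.
Position 2: none → 0 synonymous.
Position 3: TTC → 1 synonymous.
Total: 0 + 0 + 1 = 1.

1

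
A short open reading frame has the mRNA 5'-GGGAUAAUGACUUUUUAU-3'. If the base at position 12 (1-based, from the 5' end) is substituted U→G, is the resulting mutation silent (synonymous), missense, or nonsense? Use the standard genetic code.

silent

Position 12 falls in codon 4: ACU → Thr.
After the substitution the codon is ACG → Thr.
Both encode Thr, so the change is synonymous.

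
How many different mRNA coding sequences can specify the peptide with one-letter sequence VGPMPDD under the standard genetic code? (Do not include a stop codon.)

Val: 4 codons.
Gly: 4 codons.
Pro: 4 codons.
Met: 1 codon.
Pro: 4 codons.
Asp: 2 codons.
Asp: 2 codons.
4 × 4 × 4 × 1 × 4 × 2 × 2 = 1024.

1024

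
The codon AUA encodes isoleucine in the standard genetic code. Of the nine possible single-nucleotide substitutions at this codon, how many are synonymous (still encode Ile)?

Position 1: none → 0 synonymous.
Position 2: none → 0 synonymous.
Position 3: AUU, AUC → 2 synonymous.
Total: 0 + 0 + 2 = 2.

2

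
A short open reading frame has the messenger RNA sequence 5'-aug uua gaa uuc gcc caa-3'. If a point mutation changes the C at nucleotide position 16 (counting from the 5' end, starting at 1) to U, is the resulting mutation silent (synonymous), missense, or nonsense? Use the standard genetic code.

nonsense

Position 16 falls in codon 6: CAA → Gln.
After the substitution the codon is UAA → Stop.
The new codon is a stop codon, so this is a nonsense mutation.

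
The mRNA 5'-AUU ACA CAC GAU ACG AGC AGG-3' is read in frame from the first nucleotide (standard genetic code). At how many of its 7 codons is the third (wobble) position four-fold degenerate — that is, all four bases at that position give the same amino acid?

2

Codon 1 AUU (Ile): third position 3-fold.
Codon 2 ACA (Thr): third position 4-fold.
Codon 3 CAC (His): third position 2-fold.
Codon 4 GAU (Asp): third position 2-fold.
Codon 5 ACG (Thr): third position 4-fold.
Codon 6 AGC (Ser): third position 2-fold.
Codon 7 AGG (Arg): third position 2-fold.
Four-fold degenerate third positions: 2.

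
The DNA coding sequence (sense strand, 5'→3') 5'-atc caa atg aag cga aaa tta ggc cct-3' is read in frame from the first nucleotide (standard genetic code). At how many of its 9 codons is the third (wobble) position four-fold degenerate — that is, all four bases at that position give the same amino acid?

Codon 1 ATC (Ile): third position 3-fold.
Codon 2 CAA (Gln): third position 2-fold.
Codon 3 ATG (Met): third position 1-fold.
Codon 4 AAG (Lys): third position 2-fold.
Codon 5 CGA (Arg): third position 4-fold.
Codon 6 AAA (Lys): third position 2-fold.
Codon 7 TTA (Leu): third position 2-fold.
Codon 8 GGC (Gly): third position 4-fold.
Codon 9 CCT (Pro): third position 4-fold.
Four-fold degenerate third positions: 3.

3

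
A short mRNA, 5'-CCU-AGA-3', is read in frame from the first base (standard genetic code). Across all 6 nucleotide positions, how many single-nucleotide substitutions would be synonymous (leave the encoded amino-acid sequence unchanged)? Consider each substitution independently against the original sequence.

Codon 1 (CCU, Pro): 3 synonymous substitutions.
Codon 2 (AGA, Arg): 2 synonymous substitutions.
Total: 3 + 2 = 5.

5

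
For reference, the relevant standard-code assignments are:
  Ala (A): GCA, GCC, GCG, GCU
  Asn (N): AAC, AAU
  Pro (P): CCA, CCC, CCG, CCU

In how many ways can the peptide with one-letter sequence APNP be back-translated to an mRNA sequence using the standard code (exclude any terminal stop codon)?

Ala: 4 codons.
Pro: 4 codons.
Asn: 2 codons.
Pro: 4 codons.
4 × 4 × 2 × 4 = 128.

128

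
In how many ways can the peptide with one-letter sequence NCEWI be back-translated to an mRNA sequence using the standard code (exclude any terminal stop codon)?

Asn: 2 codons.
Cys: 2 codons.
Glu: 2 codons.
Trp: 1 codon.
Ile: 3 codons.
2 × 2 × 2 × 1 × 3 = 24.

24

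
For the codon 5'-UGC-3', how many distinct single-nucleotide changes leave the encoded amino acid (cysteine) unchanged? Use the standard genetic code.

1

Position 1: none → 0 synonymous.
Position 2: none → 0 synonymous.
Position 3: UGU → 1 synonymous.
Total: 0 + 0 + 1 = 1.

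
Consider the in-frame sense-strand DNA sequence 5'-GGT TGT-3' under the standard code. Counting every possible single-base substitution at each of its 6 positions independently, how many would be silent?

Codon 1 (GGT, Gly): 3 synonymous substitutions.
Codon 2 (TGT, Cys): 1 synonymous substitution.
Total: 3 + 1 = 4.

4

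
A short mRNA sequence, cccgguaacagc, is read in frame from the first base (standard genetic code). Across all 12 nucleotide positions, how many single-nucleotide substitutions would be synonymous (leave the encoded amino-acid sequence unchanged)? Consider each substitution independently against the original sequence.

Codon 1 (CCC, Pro): 3 synonymous substitutions.
Codon 2 (GGU, Gly): 3 synonymous substitutions.
Codon 3 (AAC, Asn): 1 synonymous substitution.
Codon 4 (AGC, Ser): 1 synonymous substitution.
Total: 3 + 3 + 1 + 1 = 8.

8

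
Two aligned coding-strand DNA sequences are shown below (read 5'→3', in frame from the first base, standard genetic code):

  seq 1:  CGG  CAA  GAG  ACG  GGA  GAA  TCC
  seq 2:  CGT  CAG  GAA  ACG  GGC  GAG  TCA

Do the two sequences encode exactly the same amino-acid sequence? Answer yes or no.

yes

Codon 1: CGG Arg / CGT Arg — synonymous.
Codon 2: CAA Gln / CAG Gln — synonymous.
Codon 3: GAG Glu / GAA Glu — synonymous.
Codon 4: ACG Thr / ACG Thr — identical.
Codon 5: GGA Gly / GGC Gly — synonymous.
Codon 6: GAA Glu / GAG Glu — synonymous.
Codon 7: TCC Ser / TCA Ser — synonymous.
Nonsynonymous differences: 0 → same protein.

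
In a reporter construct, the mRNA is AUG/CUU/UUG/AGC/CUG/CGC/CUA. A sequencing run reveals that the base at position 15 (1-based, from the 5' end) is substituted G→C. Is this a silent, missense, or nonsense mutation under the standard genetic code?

Position 15 falls in codon 5: CUG → Leu.
After the substitution the codon is CUC → Leu.
Both encode Leu, so the change is synonymous.

silent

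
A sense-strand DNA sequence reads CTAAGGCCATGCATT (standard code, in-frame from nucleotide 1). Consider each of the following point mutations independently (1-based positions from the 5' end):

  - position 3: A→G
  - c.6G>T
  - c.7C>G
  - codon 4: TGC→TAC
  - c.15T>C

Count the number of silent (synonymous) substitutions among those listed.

2

Codon 1: CTA (Leu) → CTG (Leu) — synonymous.
Codon 2: AGG (Arg) → AGT (Ser) — missense.
Codon 3: CCA (Pro) → GCA (Ala) — missense.
Codon 4: TGC (Cys) → TAC (Tyr) — missense.
Codon 5: ATT (Ile) → ATC (Ile) — synonymous.
Synonymous: 2 of 5.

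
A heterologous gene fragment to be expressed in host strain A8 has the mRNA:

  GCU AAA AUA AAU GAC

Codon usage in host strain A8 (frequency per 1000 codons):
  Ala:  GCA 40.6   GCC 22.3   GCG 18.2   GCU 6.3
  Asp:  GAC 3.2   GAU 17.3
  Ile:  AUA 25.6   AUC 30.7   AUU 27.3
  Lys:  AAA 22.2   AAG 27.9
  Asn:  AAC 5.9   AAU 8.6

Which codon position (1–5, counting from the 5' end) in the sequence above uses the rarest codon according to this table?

Codon 1 GCU (Ala): 6.3 per 1000.
Codon 2 AAA (Lys): 22.2 per 1000.
Codon 3 AUA (Ile): 25.6 per 1000.
Codon 4 AAU (Asn): 8.6 per 1000.
Codon 5 GAC (Asp): 3.2 per 1000.
Lowest frequency is 3.2 at codon 5.

5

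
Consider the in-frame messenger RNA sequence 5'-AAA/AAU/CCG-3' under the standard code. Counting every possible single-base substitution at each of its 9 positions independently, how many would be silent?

5

Codon 1 (AAA, Lys): 1 synonymous substitution.
Codon 2 (AAU, Asn): 1 synonymous substitution.
Codon 3 (CCG, Pro): 3 synonymous substitutions.
Total: 1 + 1 + 3 = 5.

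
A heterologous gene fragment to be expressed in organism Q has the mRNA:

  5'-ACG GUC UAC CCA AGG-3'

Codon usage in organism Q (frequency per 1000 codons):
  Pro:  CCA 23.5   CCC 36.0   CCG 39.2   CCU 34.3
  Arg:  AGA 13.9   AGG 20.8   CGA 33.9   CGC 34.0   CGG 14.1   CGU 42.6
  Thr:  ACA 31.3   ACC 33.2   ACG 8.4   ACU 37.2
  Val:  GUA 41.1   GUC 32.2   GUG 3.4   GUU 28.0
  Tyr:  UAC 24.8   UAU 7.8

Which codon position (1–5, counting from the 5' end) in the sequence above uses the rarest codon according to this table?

Codon 1 ACG (Thr): 8.4 per 1000.
Codon 2 GUC (Val): 32.2 per 1000.
Codon 3 UAC (Tyr): 24.8 per 1000.
Codon 4 CCA (Pro): 23.5 per 1000.
Codon 5 AGG (Arg): 20.8 per 1000.
Lowest frequency is 8.4 at codon 1.

1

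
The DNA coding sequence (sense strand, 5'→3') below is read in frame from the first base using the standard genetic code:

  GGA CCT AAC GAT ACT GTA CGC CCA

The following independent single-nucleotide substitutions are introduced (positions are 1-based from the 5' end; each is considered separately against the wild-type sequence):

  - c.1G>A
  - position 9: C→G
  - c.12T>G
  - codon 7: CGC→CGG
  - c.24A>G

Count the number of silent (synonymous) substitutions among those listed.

2

Codon 1: GGA (Gly) → AGA (Arg) — missense.
Codon 3: AAC (Asn) → AAG (Lys) — missense.
Codon 4: GAT (Asp) → GAG (Glu) — missense.
Codon 7: CGC (Arg) → CGG (Arg) — synonymous.
Codon 8: CCA (Pro) → CCG (Pro) — synonymous.
Synonymous: 2 of 5.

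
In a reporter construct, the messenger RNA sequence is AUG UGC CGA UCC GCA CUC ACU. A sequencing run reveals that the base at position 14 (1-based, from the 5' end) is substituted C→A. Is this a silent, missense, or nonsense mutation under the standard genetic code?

missense

Position 14 falls in codon 5: GCA → Ala.
After the substitution the codon is GAA → Glu.
Ala ≠ Glu, so this is a missense mutation.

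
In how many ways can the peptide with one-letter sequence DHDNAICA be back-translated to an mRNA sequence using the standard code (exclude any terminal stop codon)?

1536

Asp: 2 codons.
His: 2 codons.
Asp: 2 codons.
Asn: 2 codons.
Ala: 4 codons.
Ile: 3 codons.
Cys: 2 codons.
Ala: 4 codons.
2 × 2 × 2 × 2 × 4 × 3 × 2 × 4 = 1536.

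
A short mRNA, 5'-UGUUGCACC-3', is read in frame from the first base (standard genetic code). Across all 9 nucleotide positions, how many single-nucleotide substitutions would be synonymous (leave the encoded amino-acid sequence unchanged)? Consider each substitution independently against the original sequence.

Codon 1 (UGU, Cys): 1 synonymous substitution.
Codon 2 (UGC, Cys): 1 synonymous substitution.
Codon 3 (ACC, Thr): 3 synonymous substitutions.
Total: 1 + 1 + 3 = 5.

5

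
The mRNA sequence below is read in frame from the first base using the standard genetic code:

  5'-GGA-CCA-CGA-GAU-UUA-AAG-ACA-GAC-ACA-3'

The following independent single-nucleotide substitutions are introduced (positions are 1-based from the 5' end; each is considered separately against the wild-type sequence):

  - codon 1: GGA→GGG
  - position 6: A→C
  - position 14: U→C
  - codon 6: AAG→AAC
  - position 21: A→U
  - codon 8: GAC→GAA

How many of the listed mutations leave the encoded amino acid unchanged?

3

Codon 1: GGA (Gly) → GGG (Gly) — synonymous.
Codon 2: CCA (Pro) → CCC (Pro) — synonymous.
Codon 5: UUA (Leu) → UCA (Ser) — missense.
Codon 6: AAG (Lys) → AAC (Asn) — missense.
Codon 7: ACA (Thr) → ACU (Thr) — synonymous.
Codon 8: GAC (Asp) → GAA (Glu) — missense.
Synonymous: 3 of 6.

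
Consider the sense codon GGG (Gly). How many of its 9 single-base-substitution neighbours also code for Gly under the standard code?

3

Position 1: none → 0 synonymous.
Position 2: none → 0 synonymous.
Position 3: GGU, GGC, GGA → 3 synonymous.
Total: 0 + 0 + 3 = 3.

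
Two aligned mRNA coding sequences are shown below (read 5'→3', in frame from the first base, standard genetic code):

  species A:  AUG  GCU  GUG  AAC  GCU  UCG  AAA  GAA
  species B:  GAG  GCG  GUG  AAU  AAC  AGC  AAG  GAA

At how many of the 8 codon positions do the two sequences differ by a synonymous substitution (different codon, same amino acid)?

4

Codon 1: AUG Met / GAG Glu — nonsynonymous.
Codon 2: GCU Ala / GCG Ala — synonymous.
Codon 3: GUG Val / GUG Val — identical.
Codon 4: AAC Asn / AAU Asn — synonymous.
Codon 5: GCU Ala / AAC Asn — nonsynonymous.
Codon 6: UCG Ser / AGC Ser — synonymous.
Codon 7: AAA Lys / AAG Lys — synonymous.
Codon 8: GAA Glu / GAA Glu — identical.
Synonymous differences: 4.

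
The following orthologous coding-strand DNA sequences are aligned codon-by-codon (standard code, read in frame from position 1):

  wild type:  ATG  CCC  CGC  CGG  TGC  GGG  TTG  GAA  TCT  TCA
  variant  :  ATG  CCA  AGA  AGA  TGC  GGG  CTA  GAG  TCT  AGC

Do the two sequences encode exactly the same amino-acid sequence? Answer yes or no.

yes

Codon 1: ATG Met / ATG Met — identical.
Codon 2: CCC Pro / CCA Pro — synonymous.
Codon 3: CGC Arg / AGA Arg — synonymous.
Codon 4: CGG Arg / AGA Arg — synonymous.
Codon 5: TGC Cys / TGC Cys — identical.
Codon 6: GGG Gly / GGG Gly — identical.
Codon 7: TTG Leu / CTA Leu — synonymous.
Codon 8: GAA Glu / GAG Glu — synonymous.
Codon 9: TCT Ser / TCT Ser — identical.
Codon 10: TCA Ser / AGC Ser — synonymous.
Nonsynonymous differences: 0 → same protein.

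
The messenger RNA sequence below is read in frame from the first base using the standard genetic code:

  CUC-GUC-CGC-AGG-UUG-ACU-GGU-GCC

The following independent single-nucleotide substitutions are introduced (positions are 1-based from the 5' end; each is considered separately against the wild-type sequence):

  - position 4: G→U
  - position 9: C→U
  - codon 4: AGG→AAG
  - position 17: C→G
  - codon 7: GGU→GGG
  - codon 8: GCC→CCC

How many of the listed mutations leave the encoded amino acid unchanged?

Codon 2: GUC (Val) → UUC (Phe) — missense.
Codon 3: CGC (Arg) → CGU (Arg) — synonymous.
Codon 4: AGG (Arg) → AAG (Lys) — missense.
Codon 6: ACU (Thr) → AGU (Ser) — missense.
Codon 7: GGU (Gly) → GGG (Gly) — synonymous.
Codon 8: GCC (Ala) → CCC (Pro) — missense.
Synonymous: 2 of 6.

2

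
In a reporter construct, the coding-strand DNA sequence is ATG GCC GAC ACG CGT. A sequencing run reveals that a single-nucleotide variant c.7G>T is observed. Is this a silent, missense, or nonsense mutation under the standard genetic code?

Position 7 falls in codon 3: GAC → Asp.
After the substitution the codon is TAC → Tyr.
Asp ≠ Tyr, so this is a missense mutation.

missense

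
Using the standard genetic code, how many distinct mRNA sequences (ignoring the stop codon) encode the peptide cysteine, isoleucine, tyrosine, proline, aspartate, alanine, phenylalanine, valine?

Cys: 2 codons.
Ile: 3 codons.
Tyr: 2 codons.
Pro: 4 codons.
Asp: 2 codons.
Ala: 4 codons.
Phe: 2 codons.
Val: 4 codons.
2 × 3 × 2 × 4 × 2 × 4 × 2 × 4 = 3072.

3072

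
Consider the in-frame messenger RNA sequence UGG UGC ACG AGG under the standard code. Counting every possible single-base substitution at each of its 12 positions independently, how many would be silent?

6

Codon 1 (UGG, Trp): 0 synonymous substitutions.
Codon 2 (UGC, Cys): 1 synonymous substitution.
Codon 3 (ACG, Thr): 3 synonymous substitutions.
Codon 4 (AGG, Arg): 2 synonymous substitutions.
Total: 0 + 1 + 3 + 2 = 6.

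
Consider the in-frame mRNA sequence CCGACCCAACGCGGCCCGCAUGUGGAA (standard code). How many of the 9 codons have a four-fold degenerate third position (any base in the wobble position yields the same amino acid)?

6

Codon 1 CCG (Pro): third position 4-fold.
Codon 2 ACC (Thr): third position 4-fold.
Codon 3 CAA (Gln): third position 2-fold.
Codon 4 CGC (Arg): third position 4-fold.
Codon 5 GGC (Gly): third position 4-fold.
Codon 6 CCG (Pro): third position 4-fold.
Codon 7 CAU (His): third position 2-fold.
Codon 8 GUG (Val): third position 4-fold.
Codon 9 GAA (Glu): third position 2-fold.
Four-fold degenerate third positions: 6.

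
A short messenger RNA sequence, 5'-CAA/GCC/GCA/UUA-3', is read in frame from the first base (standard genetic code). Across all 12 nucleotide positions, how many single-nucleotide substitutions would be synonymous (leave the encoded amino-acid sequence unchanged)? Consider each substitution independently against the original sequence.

Codon 1 (CAA, Gln): 1 synonymous substitution.
Codon 2 (GCC, Ala): 3 synonymous substitutions.
Codon 3 (GCA, Ala): 3 synonymous substitutions.
Codon 4 (UUA, Leu): 2 synonymous substitutions.
Total: 1 + 3 + 3 + 2 = 9.

9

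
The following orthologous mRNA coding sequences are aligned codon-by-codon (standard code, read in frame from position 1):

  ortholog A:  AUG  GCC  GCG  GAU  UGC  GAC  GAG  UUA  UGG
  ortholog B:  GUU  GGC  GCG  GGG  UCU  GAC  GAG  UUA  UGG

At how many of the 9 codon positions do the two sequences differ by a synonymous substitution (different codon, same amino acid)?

0

Codon 1: AUG Met / GUU Val — nonsynonymous.
Codon 2: GCC Ala / GGC Gly — nonsynonymous.
Codon 3: GCG Ala / GCG Ala — identical.
Codon 4: GAU Asp / GGG Gly — nonsynonymous.
Codon 5: UGC Cys / UCU Ser — nonsynonymous.
Codon 6: GAC Asp / GAC Asp — identical.
Codon 7: GAG Glu / GAG Glu — identical.
Codon 8: UUA Leu / UUA Leu — identical.
Codon 9: UGG Trp / UGG Trp — identical.
Synonymous differences: 0.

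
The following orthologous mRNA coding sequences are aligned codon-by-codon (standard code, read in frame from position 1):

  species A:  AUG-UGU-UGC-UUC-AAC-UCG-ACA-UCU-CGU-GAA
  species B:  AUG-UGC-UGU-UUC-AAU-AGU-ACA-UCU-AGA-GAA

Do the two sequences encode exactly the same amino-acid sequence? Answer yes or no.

yes

Codon 1: AUG Met / AUG Met — identical.
Codon 2: UGU Cys / UGC Cys — synonymous.
Codon 3: UGC Cys / UGU Cys — synonymous.
Codon 4: UUC Phe / UUC Phe — identical.
Codon 5: AAC Asn / AAU Asn — synonymous.
Codon 6: UCG Ser / AGU Ser — synonymous.
Codon 7: ACA Thr / ACA Thr — identical.
Codon 8: UCU Ser / UCU Ser — identical.
Codon 9: CGU Arg / AGA Arg — synonymous.
Codon 10: GAA Glu / GAA Glu — identical.
Nonsynonymous differences: 0 → same protein.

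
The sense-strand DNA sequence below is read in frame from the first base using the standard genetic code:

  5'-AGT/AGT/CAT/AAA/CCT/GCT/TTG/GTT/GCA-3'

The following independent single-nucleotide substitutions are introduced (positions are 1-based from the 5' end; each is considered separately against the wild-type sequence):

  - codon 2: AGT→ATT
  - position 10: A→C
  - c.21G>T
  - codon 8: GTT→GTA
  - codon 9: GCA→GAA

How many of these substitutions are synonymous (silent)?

Codon 2: AGT (Ser) → ATT (Ile) — missense.
Codon 4: AAA (Lys) → CAA (Gln) — missense.
Codon 7: TTG (Leu) → TTT (Phe) — missense.
Codon 8: GTT (Val) → GTA (Val) — synonymous.
Codon 9: GCA (Ala) → GAA (Glu) — missense.
Synonymous: 1 of 5.

1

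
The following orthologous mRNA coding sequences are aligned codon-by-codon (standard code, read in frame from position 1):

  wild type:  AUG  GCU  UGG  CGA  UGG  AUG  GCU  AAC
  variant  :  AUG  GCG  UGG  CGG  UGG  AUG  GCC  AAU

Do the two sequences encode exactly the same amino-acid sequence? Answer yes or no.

Codon 1: AUG Met / AUG Met — identical.
Codon 2: GCU Ala / GCG Ala — synonymous.
Codon 3: UGG Trp / UGG Trp — identical.
Codon 4: CGA Arg / CGG Arg — synonymous.
Codon 5: UGG Trp / UGG Trp — identical.
Codon 6: AUG Met / AUG Met — identical.
Codon 7: GCU Ala / GCC Ala — synonymous.
Codon 8: AAC Asn / AAU Asn — synonymous.
Nonsynonymous differences: 0 → same protein.

yes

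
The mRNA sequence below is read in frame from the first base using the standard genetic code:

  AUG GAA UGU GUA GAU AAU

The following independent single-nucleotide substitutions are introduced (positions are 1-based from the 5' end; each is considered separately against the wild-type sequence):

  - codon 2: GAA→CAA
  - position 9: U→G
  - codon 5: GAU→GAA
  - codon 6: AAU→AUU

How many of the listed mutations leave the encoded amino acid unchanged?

0

Codon 2: GAA (Glu) → CAA (Gln) — missense.
Codon 3: UGU (Cys) → UGG (Trp) — missense.
Codon 5: GAU (Asp) → GAA (Glu) — missense.
Codon 6: AAU (Asn) → AUU (Ile) — missense.
Synonymous: 0 of 4.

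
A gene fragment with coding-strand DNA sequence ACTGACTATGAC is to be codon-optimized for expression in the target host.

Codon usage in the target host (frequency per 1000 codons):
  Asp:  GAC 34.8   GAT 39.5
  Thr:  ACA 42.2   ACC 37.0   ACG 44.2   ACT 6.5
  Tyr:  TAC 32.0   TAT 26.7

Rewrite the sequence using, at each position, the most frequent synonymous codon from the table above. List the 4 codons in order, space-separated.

Codon 1 (Thr): best is ACG at 44.2.
Codon 2 (Asp): best is GAT at 39.5.
Codon 3 (Tyr): best is TAC at 32.0.
Codon 4 (Asp): best is GAT at 39.5.

ACG GAT TAC GAT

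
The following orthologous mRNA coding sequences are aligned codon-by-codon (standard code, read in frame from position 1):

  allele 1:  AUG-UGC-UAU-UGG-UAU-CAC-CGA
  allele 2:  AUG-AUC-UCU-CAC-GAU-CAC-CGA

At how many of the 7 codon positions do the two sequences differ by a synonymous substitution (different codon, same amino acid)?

Codon 1: AUG Met / AUG Met — identical.
Codon 2: UGC Cys / AUC Ile — nonsynonymous.
Codon 3: UAU Tyr / UCU Ser — nonsynonymous.
Codon 4: UGG Trp / CAC His — nonsynonymous.
Codon 5: UAU Tyr / GAU Asp — nonsynonymous.
Codon 6: CAC His / CAC His — identical.
Codon 7: CGA Arg / CGA Arg — identical.
Synonymous differences: 0.

0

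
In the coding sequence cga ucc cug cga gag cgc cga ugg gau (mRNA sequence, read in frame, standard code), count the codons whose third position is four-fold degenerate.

6

Codon 1 CGA (Arg): third position 4-fold.
Codon 2 UCC (Ser): third position 4-fold.
Codon 3 CUG (Leu): third position 4-fold.
Codon 4 CGA (Arg): third position 4-fold.
Codon 5 GAG (Glu): third position 2-fold.
Codon 6 CGC (Arg): third position 4-fold.
Codon 7 CGA (Arg): third position 4-fold.
Codon 8 UGG (Trp): third position 1-fold.
Codon 9 GAU (Asp): third position 2-fold.
Four-fold degenerate third positions: 6.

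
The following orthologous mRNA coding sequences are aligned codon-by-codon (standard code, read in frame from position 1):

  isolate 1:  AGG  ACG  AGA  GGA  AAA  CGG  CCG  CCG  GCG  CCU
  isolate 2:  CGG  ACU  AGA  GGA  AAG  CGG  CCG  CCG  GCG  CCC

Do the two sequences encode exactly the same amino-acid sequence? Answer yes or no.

Codon 1: AGG Arg / CGG Arg — synonymous.
Codon 2: ACG Thr / ACU Thr — synonymous.
Codon 3: AGA Arg / AGA Arg — identical.
Codon 4: GGA Gly / GGA Gly — identical.
Codon 5: AAA Lys / AAG Lys — synonymous.
Codon 6: CGG Arg / CGG Arg — identical.
Codon 7: CCG Pro / CCG Pro — identical.
Codon 8: CCG Pro / CCG Pro — identical.
Codon 9: GCG Ala / GCG Ala — identical.
Codon 10: CCU Pro / CCC Pro — synonymous.
Nonsynonymous differences: 0 → same protein.

yes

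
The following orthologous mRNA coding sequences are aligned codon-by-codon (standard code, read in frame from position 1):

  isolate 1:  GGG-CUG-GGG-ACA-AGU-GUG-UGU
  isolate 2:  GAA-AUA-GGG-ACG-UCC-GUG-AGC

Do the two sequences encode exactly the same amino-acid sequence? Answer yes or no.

Codon 1: GGG Gly / GAA Glu — nonsynonymous.
Codon 2: CUG Leu / AUA Ile — nonsynonymous.
Codon 3: GGG Gly / GGG Gly — identical.
Codon 4: ACA Thr / ACG Thr — synonymous.
Codon 5: AGU Ser / UCC Ser — synonymous.
Codon 6: GUG Val / GUG Val — identical.
Codon 7: UGU Cys / AGC Ser — nonsynonymous.
Nonsynonymous differences: 3 → different protein.

no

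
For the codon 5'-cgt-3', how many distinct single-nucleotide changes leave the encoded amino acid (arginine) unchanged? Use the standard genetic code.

Position 1: none → 0 synonymous.
Position 2: none → 0 synonymous.
Position 3: CGC, CGA, CGG → 3 synonymous.
Total: 0 + 0 + 3 = 3.

3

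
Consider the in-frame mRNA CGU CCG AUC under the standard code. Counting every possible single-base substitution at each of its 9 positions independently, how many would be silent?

8

Codon 1 (CGU, Arg): 3 synonymous substitutions.
Codon 2 (CCG, Pro): 3 synonymous substitutions.
Codon 3 (AUC, Ile): 2 synonymous substitutions.
Total: 3 + 3 + 2 = 8.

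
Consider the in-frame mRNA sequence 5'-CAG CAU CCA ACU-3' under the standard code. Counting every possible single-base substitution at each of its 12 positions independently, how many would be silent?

Codon 1 (CAG, Gln): 1 synonymous substitution.
Codon 2 (CAU, His): 1 synonymous substitution.
Codon 3 (CCA, Pro): 3 synonymous substitutions.
Codon 4 (ACU, Thr): 3 synonymous substitutions.
Total: 1 + 1 + 3 + 3 = 8.

8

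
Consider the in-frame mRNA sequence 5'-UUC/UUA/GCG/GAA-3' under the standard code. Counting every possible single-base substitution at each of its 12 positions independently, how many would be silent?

7

Codon 1 (UUC, Phe): 1 synonymous substitution.
Codon 2 (UUA, Leu): 2 synonymous substitutions.
Codon 3 (GCG, Ala): 3 synonymous substitutions.
Codon 4 (GAA, Glu): 1 synonymous substitution.
Total: 1 + 2 + 3 + 1 = 7.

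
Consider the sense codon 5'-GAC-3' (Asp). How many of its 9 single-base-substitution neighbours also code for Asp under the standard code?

1

Position 1: none → 0 synonymous.
Position 2: none → 0 synonymous.
Position 3: GAT → 1 synonymous.
Total: 0 + 0 + 1 = 1.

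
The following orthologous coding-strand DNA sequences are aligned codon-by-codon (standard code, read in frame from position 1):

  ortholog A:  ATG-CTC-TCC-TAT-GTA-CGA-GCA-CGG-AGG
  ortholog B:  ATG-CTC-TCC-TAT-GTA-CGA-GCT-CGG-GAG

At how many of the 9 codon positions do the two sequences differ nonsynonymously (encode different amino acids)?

1

Codon 1: ATG Met / ATG Met — identical.
Codon 2: CTC Leu / CTC Leu — identical.
Codon 3: TCC Ser / TCC Ser — identical.
Codon 4: TAT Tyr / TAT Tyr — identical.
Codon 5: GTA Val / GTA Val — identical.
Codon 6: CGA Arg / CGA Arg — identical.
Codon 7: GCA Ala / GCT Ala — synonymous.
Codon 8: CGG Arg / CGG Arg — identical.
Codon 9: AGG Arg / GAG Glu — nonsynonymous.
Nonsynonymous differences: 1.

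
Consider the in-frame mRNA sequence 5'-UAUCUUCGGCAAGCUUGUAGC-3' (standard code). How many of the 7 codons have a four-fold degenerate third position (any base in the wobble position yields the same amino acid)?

3

Codon 1 UAU (Tyr): third position 2-fold.
Codon 2 CUU (Leu): third position 4-fold.
Codon 3 CGG (Arg): third position 4-fold.
Codon 4 CAA (Gln): third position 2-fold.
Codon 5 GCU (Ala): third position 4-fold.
Codon 6 UGU (Cys): third position 2-fold.
Codon 7 AGC (Ser): third position 2-fold.
Four-fold degenerate third positions: 3.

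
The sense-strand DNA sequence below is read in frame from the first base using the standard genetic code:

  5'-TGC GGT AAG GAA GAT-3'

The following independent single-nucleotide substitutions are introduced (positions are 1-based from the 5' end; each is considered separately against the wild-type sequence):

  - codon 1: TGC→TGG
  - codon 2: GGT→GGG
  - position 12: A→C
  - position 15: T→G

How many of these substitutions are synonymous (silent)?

1

Codon 1: TGC (Cys) → TGG (Trp) — missense.
Codon 2: GGT (Gly) → GGG (Gly) — synonymous.
Codon 4: GAA (Glu) → GAC (Asp) — missense.
Codon 5: GAT (Asp) → GAG (Glu) — missense.
Synonymous: 1 of 4.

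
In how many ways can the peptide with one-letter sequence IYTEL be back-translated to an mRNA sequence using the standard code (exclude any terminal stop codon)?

Ile: 3 codons.
Tyr: 2 codons.
Thr: 4 codons.
Glu: 2 codons.
Leu: 6 codons.
3 × 2 × 4 × 2 × 6 = 288.

288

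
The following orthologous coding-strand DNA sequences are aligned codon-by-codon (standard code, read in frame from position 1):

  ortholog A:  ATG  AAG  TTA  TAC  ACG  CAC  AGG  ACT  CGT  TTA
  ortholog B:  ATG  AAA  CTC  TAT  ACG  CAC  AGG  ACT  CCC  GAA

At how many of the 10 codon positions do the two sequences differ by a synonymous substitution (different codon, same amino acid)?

3

Codon 1: ATG Met / ATG Met — identical.
Codon 2: AAG Lys / AAA Lys — synonymous.
Codon 3: TTA Leu / CTC Leu — synonymous.
Codon 4: TAC Tyr / TAT Tyr — synonymous.
Codon 5: ACG Thr / ACG Thr — identical.
Codon 6: CAC His / CAC His — identical.
Codon 7: AGG Arg / AGG Arg — identical.
Codon 8: ACT Thr / ACT Thr — identical.
Codon 9: CGT Arg / CCC Pro — nonsynonymous.
Codon 10: TTA Leu / GAA Glu — nonsynonymous.
Synonymous differences: 3.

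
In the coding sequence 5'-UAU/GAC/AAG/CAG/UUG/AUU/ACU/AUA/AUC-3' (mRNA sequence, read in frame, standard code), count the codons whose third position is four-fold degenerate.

1

Codon 1 UAU (Tyr): third position 2-fold.
Codon 2 GAC (Asp): third position 2-fold.
Codon 3 AAG (Lys): third position 2-fold.
Codon 4 CAG (Gln): third position 2-fold.
Codon 5 UUG (Leu): third position 2-fold.
Codon 6 AUU (Ile): third position 3-fold.
Codon 7 ACU (Thr): third position 4-fold.
Codon 8 AUA (Ile): third position 3-fold.
Codon 9 AUC (Ile): third position 3-fold.
Four-fold degenerate third positions: 1.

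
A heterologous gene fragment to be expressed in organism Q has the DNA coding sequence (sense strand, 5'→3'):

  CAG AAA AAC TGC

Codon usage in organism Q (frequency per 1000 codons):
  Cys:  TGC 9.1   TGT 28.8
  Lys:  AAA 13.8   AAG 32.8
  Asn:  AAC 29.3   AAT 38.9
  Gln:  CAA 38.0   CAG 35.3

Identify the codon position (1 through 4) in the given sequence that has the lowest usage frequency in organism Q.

4

Codon 1 CAG (Gln): 35.3 per 1000.
Codon 2 AAA (Lys): 13.8 per 1000.
Codon 3 AAC (Asn): 29.3 per 1000.
Codon 4 TGC (Cys): 9.1 per 1000.
Lowest frequency is 9.1 at codon 4.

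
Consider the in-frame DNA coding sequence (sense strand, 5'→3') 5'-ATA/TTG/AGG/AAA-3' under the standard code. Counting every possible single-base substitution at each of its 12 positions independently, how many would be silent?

Codon 1 (ATA, Ile): 2 synonymous substitutions.
Codon 2 (TTG, Leu): 2 synonymous substitutions.
Codon 3 (AGG, Arg): 2 synonymous substitutions.
Codon 4 (AAA, Lys): 1 synonymous substitution.
Total: 2 + 2 + 2 + 1 = 7.

7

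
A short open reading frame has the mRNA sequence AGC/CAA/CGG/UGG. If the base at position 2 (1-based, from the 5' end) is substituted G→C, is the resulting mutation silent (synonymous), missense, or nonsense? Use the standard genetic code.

Position 2 falls in codon 1: AGC → Ser.
After the substitution the codon is ACC → Thr.
Ser ≠ Thr, so this is a missense mutation.

missense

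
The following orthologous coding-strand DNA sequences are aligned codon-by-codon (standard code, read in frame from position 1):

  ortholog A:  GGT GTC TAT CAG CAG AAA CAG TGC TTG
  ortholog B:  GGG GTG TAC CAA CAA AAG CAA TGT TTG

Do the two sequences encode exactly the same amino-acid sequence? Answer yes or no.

yes

Codon 1: GGT Gly / GGG Gly — synonymous.
Codon 2: GTC Val / GTG Val — synonymous.
Codon 3: TAT Tyr / TAC Tyr — synonymous.
Codon 4: CAG Gln / CAA Gln — synonymous.
Codon 5: CAG Gln / CAA Gln — synonymous.
Codon 6: AAA Lys / AAG Lys — synonymous.
Codon 7: CAG Gln / CAA Gln — synonymous.
Codon 8: TGC Cys / TGT Cys — synonymous.
Codon 9: TTG Leu / TTG Leu — identical.
Nonsynonymous differences: 0 → same protein.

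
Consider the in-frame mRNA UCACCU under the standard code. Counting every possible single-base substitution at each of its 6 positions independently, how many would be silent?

6

Codon 1 (UCA, Ser): 3 synonymous substitutions.
Codon 2 (CCU, Pro): 3 synonymous substitutions.
Total: 3 + 3 = 6.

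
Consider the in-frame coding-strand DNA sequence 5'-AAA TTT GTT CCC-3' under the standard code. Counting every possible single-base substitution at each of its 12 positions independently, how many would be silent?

Codon 1 (AAA, Lys): 1 synonymous substitution.
Codon 2 (TTT, Phe): 1 synonymous substitution.
Codon 3 (GTT, Val): 3 synonymous substitutions.
Codon 4 (CCC, Pro): 3 synonymous substitutions.
Total: 1 + 1 + 3 + 3 = 8.

8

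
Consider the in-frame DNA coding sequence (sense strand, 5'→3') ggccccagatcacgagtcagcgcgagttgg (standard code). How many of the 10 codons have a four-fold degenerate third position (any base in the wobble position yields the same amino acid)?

Codon 1 GGC (Gly): third position 4-fold.
Codon 2 CCC (Pro): third position 4-fold.
Codon 3 AGA (Arg): third position 2-fold.
Codon 4 TCA (Ser): third position 4-fold.
Codon 5 CGA (Arg): third position 4-fold.
Codon 6 GTC (Val): third position 4-fold.
Codon 7 AGC (Ser): third position 2-fold.
Codon 8 GCG (Ala): third position 4-fold.
Codon 9 AGT (Ser): third position 2-fold.
Codon 10 TGG (Trp): third position 1-fold.
Four-fold degenerate third positions: 6.

6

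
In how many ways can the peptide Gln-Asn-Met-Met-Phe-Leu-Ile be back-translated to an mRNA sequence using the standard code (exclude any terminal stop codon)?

Gln: 2 codons.
Asn: 2 codons.
Met: 1 codon.
Met: 1 codon.
Phe: 2 codons.
Leu: 6 codons.
Ile: 3 codons.
2 × 2 × 1 × 1 × 2 × 6 × 3 = 144.

144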